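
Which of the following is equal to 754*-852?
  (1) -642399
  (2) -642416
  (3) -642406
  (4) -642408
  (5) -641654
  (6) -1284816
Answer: 4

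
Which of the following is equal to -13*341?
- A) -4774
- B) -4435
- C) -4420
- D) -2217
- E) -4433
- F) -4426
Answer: E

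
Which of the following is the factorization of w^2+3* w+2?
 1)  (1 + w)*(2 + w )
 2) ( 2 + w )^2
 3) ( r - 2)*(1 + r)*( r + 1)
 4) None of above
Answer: 1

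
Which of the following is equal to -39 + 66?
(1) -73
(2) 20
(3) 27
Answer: 3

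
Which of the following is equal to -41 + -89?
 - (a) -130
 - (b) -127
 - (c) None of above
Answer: a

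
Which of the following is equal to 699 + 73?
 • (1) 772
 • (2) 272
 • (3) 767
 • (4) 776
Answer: 1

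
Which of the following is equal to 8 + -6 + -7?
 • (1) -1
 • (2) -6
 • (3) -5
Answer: 3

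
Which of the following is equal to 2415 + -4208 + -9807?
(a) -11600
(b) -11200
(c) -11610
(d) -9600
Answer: a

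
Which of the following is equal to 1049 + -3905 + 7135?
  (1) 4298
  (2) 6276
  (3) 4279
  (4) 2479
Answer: 3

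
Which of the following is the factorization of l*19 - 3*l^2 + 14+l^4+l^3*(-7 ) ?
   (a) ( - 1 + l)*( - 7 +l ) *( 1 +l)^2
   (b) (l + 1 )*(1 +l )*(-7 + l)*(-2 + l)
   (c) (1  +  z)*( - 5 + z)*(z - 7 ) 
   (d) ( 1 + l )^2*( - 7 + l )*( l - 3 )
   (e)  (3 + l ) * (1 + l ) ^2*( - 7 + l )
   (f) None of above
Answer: b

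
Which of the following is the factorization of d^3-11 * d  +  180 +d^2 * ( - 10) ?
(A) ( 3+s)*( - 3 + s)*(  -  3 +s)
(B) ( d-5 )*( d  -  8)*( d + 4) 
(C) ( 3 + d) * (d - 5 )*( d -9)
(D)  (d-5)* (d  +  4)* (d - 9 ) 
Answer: D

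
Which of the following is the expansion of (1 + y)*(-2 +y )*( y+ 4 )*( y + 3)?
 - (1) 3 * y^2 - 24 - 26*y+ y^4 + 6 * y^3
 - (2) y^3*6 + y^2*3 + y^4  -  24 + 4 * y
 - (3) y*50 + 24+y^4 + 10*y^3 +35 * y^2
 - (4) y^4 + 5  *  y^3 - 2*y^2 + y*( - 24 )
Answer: 1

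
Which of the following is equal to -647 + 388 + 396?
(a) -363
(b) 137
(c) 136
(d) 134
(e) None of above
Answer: b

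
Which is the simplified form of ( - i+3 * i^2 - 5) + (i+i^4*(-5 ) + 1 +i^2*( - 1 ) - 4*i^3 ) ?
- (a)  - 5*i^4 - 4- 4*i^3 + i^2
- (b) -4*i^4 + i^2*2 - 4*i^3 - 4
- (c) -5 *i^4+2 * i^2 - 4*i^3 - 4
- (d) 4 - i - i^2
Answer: c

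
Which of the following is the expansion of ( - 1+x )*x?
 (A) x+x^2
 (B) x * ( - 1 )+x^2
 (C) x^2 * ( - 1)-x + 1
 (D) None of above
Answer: B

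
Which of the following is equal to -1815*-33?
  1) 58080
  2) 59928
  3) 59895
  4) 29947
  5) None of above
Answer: 3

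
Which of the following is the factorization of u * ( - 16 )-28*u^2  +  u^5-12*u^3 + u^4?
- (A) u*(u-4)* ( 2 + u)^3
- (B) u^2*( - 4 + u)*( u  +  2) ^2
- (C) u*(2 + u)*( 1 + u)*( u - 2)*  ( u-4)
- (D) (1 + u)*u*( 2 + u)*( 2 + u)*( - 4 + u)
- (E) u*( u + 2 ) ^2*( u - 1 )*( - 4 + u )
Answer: D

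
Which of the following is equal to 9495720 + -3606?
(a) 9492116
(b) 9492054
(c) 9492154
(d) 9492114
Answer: d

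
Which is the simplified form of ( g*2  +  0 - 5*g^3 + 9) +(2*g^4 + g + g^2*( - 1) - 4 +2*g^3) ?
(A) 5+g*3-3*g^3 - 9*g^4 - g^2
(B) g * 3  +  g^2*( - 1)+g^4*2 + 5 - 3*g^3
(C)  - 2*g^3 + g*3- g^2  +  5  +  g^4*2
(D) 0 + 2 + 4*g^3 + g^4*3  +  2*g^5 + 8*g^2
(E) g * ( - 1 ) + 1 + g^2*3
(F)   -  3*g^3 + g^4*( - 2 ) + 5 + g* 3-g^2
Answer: B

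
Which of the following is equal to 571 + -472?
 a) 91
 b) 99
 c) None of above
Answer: b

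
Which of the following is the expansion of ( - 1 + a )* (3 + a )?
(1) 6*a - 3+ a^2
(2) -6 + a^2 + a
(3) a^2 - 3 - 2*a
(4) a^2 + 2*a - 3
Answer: 4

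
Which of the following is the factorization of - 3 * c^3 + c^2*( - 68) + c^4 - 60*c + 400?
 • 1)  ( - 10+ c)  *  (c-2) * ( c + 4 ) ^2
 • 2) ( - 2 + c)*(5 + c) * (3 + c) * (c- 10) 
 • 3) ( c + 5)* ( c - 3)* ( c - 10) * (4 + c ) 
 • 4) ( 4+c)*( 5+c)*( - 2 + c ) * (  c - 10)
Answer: 4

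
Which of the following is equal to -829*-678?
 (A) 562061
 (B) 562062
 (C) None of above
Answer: B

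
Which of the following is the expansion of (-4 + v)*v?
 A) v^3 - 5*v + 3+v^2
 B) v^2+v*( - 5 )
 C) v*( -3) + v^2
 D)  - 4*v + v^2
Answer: D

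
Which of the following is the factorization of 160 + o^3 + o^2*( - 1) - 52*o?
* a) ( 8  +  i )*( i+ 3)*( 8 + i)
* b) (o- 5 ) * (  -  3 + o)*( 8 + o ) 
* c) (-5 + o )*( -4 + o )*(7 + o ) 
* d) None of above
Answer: d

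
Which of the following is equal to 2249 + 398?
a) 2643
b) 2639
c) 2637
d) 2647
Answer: d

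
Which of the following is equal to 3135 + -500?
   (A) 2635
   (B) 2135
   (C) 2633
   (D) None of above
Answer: A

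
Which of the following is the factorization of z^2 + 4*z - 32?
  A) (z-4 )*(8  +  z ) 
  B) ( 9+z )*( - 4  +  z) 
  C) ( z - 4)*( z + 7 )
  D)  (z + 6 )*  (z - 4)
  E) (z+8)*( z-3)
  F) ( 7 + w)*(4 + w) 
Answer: A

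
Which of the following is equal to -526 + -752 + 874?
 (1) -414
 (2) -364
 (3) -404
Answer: 3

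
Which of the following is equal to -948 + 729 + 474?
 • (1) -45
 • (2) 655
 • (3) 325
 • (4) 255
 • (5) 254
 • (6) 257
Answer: 4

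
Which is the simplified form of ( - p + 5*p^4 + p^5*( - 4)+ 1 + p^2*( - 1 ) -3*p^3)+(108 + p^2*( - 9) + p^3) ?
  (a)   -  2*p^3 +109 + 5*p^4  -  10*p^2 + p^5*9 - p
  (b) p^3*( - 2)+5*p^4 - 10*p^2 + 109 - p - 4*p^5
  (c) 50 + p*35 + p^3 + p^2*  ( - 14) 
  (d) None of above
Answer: b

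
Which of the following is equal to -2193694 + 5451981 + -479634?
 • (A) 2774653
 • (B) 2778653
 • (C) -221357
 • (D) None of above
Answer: B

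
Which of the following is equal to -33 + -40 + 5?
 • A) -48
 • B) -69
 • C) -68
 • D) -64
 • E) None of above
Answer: C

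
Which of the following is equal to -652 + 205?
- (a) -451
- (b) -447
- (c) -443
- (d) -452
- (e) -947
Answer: b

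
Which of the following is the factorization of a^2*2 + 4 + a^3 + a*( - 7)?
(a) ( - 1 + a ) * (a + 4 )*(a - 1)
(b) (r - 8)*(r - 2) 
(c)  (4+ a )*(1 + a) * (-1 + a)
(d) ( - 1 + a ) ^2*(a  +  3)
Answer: a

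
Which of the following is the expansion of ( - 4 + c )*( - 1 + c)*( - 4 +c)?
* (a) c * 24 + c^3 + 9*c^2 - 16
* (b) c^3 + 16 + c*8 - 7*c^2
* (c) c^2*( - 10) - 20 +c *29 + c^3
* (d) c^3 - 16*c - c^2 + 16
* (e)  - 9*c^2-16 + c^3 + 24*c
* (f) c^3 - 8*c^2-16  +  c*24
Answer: e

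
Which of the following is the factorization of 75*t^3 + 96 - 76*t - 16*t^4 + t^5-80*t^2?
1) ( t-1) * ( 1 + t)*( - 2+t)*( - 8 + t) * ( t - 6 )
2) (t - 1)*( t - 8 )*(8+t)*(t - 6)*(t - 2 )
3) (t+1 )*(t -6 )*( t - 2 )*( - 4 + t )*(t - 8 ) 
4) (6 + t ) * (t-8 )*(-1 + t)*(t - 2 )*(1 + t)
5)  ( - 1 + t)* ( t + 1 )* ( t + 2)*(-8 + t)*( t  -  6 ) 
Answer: 1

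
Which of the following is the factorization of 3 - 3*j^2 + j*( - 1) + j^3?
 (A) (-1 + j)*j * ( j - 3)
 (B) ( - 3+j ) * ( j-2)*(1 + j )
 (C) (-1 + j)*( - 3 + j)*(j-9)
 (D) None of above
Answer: D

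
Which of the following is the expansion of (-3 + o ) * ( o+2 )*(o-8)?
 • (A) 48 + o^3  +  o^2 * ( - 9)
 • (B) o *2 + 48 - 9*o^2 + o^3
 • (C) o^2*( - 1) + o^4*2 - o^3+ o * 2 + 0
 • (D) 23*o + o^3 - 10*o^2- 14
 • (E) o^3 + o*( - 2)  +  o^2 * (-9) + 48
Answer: B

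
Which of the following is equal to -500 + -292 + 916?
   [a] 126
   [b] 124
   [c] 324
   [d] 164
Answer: b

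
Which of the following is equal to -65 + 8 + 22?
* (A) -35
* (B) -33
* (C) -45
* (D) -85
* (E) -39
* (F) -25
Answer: A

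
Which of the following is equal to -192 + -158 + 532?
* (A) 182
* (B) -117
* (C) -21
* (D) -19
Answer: A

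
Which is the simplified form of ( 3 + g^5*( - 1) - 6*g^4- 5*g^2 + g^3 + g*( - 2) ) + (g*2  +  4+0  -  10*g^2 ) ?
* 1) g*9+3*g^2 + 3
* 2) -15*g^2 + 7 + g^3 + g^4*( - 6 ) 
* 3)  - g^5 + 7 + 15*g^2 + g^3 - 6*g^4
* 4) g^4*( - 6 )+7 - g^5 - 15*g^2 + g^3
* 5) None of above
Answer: 4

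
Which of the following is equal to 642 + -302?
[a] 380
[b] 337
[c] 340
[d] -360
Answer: c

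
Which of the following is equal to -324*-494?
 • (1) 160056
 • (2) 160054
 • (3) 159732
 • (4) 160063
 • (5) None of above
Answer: 1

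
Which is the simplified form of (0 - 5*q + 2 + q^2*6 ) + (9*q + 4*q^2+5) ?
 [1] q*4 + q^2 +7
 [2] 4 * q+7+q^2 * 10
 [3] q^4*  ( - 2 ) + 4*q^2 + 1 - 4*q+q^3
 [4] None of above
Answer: 2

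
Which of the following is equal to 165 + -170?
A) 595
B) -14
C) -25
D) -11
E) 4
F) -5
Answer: F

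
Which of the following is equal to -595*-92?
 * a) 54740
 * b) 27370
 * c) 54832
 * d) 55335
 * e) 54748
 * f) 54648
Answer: a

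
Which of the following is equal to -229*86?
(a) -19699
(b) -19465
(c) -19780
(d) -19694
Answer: d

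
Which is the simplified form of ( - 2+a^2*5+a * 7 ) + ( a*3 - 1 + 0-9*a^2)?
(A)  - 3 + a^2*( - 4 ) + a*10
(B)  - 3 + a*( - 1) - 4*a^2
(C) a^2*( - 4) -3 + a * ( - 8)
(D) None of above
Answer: A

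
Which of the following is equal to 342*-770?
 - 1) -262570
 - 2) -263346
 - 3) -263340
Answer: 3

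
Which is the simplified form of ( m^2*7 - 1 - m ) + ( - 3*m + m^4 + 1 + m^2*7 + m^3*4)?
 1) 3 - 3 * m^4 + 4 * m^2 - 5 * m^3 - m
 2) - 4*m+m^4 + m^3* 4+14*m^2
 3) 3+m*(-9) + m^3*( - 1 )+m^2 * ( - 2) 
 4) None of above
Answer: 2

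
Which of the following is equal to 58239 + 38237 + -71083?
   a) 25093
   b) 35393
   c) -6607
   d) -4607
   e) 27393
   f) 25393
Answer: f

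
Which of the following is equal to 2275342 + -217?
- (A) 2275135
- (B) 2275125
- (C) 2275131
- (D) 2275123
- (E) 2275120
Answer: B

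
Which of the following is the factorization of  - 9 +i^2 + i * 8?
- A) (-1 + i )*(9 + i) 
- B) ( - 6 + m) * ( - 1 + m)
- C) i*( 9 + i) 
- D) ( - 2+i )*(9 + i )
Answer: A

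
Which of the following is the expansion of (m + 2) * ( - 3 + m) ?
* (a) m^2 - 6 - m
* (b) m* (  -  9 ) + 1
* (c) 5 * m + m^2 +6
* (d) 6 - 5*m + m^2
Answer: a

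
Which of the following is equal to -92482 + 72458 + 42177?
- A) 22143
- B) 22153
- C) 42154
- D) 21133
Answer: B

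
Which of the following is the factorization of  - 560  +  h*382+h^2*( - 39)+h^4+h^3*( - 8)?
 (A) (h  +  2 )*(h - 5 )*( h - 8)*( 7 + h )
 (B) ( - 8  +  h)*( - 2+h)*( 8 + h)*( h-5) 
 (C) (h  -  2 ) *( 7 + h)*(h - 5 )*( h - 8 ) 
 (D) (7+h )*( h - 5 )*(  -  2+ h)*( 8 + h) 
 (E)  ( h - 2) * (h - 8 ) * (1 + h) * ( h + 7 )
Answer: C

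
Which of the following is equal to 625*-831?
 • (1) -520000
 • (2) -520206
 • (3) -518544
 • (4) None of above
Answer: 4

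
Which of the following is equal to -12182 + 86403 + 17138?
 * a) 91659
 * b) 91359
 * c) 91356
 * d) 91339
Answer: b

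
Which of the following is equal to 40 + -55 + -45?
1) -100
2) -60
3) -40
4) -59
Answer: 2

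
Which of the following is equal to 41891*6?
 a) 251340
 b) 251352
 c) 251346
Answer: c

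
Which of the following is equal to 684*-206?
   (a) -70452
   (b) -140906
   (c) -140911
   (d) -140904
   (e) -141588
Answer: d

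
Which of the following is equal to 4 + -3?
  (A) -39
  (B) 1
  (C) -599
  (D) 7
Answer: B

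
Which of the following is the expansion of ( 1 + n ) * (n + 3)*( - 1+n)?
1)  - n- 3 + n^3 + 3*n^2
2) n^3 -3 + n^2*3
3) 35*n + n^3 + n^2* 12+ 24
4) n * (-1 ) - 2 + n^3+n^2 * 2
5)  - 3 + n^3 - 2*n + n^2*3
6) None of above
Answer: 1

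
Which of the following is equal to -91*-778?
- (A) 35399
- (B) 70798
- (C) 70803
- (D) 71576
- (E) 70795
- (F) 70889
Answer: B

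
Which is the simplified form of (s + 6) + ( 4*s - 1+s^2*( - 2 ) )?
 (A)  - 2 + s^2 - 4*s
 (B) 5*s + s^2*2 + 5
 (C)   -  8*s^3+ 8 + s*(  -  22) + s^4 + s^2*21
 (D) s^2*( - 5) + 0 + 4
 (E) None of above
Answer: E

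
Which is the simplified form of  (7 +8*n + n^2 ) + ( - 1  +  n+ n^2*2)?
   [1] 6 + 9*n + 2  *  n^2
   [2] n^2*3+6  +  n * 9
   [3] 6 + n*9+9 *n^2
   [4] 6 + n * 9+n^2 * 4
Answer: 2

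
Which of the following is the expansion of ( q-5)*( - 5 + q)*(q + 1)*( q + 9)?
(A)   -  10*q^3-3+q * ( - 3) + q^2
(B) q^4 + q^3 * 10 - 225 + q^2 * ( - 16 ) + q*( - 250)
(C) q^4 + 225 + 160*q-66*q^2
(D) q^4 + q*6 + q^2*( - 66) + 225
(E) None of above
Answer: C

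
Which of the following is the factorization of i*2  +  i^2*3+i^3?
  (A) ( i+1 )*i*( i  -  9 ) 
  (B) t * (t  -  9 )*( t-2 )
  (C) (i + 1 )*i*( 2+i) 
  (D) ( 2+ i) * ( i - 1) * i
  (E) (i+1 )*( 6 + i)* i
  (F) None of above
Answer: C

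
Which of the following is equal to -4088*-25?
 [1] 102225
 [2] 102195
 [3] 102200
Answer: 3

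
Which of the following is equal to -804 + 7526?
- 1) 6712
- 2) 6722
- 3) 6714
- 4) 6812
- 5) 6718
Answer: 2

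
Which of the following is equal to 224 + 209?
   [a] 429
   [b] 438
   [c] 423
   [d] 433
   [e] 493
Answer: d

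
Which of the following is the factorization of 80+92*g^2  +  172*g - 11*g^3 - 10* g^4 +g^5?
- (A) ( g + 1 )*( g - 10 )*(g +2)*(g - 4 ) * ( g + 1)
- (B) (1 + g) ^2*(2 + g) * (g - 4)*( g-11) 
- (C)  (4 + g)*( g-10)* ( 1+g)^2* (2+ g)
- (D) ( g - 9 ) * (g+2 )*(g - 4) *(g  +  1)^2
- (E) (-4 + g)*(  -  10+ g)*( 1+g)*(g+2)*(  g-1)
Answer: A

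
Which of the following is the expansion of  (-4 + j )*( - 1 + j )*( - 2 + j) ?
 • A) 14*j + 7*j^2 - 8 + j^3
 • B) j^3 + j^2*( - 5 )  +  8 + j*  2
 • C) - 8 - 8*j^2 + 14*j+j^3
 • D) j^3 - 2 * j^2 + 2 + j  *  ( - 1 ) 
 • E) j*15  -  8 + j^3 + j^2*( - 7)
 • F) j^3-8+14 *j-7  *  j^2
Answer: F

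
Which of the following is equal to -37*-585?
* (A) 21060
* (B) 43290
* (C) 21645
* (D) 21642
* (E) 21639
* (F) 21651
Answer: C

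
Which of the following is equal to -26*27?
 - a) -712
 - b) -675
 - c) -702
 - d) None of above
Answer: c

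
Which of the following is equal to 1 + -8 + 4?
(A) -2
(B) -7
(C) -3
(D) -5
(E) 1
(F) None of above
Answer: C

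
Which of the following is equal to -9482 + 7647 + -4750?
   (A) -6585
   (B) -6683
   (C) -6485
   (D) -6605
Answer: A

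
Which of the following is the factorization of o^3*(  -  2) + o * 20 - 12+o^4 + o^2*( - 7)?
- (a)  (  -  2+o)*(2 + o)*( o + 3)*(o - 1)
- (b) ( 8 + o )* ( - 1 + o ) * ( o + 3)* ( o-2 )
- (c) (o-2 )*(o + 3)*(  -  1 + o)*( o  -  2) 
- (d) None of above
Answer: c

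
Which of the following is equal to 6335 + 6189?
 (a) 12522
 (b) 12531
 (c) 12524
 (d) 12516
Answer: c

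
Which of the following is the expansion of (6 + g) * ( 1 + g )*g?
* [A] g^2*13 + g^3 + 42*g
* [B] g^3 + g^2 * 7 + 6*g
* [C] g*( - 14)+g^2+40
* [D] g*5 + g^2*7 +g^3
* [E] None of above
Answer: B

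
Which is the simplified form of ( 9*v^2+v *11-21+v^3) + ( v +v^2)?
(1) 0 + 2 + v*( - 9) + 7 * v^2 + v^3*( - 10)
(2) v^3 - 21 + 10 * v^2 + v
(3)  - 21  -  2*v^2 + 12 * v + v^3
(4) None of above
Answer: 4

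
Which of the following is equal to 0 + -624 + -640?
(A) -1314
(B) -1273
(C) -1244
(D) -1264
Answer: D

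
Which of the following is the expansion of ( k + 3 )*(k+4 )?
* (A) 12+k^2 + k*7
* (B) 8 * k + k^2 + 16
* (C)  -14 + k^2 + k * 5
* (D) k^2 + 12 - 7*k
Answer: A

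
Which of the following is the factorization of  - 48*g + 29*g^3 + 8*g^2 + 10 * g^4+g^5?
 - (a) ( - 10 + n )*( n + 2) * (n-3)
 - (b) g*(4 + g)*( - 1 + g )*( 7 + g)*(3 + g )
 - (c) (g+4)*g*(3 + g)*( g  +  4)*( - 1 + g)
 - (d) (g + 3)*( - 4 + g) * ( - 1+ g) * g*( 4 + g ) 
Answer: c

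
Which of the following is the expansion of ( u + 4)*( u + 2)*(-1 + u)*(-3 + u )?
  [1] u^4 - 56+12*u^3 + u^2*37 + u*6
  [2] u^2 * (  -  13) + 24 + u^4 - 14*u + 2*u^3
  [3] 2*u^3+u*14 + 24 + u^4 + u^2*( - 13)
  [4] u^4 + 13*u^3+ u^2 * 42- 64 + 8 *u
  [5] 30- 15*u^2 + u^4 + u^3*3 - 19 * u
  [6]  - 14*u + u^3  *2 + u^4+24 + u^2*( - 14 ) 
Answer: 2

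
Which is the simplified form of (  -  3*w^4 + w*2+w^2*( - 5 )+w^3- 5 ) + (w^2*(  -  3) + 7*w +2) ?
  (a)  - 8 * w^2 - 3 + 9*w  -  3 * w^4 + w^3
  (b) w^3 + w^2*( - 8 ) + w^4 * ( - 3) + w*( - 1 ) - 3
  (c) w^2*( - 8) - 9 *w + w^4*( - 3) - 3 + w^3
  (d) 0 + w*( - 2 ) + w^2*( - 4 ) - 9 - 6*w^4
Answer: a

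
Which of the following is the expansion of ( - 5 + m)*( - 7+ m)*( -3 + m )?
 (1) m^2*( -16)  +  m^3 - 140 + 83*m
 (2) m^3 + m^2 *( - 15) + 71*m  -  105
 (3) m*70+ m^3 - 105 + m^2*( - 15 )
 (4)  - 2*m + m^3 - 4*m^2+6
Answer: 2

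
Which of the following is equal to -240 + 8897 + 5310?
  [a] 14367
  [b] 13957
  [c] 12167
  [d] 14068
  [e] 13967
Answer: e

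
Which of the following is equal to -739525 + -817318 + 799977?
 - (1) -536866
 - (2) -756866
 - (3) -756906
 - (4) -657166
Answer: 2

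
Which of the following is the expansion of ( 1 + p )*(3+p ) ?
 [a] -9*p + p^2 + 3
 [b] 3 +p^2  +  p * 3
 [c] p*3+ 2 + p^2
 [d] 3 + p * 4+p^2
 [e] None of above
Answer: d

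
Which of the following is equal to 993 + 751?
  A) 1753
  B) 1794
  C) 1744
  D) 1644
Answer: C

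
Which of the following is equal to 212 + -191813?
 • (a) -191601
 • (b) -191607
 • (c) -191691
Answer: a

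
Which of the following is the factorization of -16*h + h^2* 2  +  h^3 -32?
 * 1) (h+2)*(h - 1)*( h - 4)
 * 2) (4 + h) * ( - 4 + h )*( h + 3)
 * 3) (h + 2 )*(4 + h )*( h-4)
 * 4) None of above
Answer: 3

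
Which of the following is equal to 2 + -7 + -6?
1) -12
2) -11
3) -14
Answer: 2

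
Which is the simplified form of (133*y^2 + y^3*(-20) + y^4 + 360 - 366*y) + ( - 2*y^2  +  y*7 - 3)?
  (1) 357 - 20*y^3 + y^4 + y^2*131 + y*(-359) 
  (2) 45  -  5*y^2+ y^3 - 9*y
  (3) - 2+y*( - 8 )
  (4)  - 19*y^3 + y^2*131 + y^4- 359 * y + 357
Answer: 1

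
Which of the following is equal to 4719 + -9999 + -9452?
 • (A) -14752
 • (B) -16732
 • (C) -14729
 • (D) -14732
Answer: D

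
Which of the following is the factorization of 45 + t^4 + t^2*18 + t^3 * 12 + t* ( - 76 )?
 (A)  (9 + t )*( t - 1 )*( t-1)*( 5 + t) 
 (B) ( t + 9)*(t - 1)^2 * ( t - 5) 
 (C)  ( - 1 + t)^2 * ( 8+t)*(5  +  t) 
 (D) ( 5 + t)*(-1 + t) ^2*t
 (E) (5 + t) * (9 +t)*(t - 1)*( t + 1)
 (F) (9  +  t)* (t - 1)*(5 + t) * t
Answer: A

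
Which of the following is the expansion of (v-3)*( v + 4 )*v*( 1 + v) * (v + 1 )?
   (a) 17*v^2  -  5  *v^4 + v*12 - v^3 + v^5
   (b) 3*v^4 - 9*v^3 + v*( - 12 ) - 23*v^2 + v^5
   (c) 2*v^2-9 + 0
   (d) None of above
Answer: b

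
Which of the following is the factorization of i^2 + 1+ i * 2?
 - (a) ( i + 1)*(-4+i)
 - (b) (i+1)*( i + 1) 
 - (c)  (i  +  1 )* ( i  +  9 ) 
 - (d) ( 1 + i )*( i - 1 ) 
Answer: b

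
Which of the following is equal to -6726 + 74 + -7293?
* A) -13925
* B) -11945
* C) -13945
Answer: C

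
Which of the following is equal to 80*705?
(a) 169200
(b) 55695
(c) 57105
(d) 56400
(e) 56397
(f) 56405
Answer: d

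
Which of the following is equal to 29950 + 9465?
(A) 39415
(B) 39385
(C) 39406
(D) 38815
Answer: A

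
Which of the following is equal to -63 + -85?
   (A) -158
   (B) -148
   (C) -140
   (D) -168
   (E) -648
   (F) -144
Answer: B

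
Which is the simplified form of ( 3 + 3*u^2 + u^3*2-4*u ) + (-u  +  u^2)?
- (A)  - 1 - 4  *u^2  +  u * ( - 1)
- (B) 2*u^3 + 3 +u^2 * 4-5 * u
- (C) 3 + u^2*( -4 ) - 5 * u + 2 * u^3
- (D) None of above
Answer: B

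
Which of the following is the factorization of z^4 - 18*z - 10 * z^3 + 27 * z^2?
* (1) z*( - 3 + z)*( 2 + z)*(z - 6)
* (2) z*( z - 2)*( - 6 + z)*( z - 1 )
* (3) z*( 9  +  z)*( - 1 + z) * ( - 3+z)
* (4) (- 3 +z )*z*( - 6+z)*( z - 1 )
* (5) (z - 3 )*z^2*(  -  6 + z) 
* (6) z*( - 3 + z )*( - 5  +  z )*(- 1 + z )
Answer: 4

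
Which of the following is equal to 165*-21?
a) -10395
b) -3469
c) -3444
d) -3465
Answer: d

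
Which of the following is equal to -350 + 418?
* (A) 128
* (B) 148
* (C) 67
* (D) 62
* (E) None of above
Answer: E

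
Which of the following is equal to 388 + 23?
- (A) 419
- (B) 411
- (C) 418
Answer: B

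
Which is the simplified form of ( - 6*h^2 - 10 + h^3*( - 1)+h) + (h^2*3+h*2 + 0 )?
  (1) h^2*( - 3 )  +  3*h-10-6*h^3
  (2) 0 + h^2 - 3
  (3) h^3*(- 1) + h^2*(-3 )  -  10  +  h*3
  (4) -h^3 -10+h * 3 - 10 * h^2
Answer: 3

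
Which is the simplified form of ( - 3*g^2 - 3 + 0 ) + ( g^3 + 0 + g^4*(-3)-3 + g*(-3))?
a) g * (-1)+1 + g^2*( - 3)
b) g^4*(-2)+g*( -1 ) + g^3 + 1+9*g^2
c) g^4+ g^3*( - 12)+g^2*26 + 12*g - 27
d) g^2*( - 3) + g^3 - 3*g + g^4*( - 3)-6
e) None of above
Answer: d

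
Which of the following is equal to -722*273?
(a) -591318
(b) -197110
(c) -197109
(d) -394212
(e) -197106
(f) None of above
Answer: e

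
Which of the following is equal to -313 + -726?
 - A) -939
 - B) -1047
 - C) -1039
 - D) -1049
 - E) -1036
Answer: C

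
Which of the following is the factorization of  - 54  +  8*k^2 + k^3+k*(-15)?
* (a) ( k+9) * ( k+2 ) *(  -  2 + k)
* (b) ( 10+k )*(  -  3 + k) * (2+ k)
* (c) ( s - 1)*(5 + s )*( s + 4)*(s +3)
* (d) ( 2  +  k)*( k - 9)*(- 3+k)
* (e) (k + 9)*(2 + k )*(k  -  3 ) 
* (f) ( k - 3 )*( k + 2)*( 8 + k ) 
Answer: e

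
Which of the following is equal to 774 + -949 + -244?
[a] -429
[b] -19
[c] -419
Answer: c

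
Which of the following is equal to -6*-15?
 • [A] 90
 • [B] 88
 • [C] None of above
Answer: A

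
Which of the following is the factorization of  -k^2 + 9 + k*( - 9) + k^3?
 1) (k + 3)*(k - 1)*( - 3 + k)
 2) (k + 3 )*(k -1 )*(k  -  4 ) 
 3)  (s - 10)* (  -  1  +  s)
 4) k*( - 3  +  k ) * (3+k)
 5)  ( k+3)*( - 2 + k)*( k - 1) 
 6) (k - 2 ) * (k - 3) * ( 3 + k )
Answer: 1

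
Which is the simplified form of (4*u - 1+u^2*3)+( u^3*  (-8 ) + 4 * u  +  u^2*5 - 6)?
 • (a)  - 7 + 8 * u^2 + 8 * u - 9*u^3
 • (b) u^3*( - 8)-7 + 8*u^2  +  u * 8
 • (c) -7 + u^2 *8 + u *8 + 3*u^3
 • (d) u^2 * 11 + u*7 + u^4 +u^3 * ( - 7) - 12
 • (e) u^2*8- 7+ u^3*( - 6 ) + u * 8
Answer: b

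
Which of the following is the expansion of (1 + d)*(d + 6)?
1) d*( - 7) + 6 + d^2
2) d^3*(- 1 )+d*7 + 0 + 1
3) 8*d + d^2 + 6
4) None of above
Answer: 4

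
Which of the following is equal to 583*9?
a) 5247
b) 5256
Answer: a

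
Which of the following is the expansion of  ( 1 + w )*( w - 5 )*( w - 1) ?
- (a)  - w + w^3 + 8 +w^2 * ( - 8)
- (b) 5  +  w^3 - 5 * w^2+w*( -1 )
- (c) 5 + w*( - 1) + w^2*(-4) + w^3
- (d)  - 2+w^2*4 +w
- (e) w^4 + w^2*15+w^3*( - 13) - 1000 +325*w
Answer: b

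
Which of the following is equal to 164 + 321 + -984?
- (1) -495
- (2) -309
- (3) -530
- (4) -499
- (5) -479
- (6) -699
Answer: 4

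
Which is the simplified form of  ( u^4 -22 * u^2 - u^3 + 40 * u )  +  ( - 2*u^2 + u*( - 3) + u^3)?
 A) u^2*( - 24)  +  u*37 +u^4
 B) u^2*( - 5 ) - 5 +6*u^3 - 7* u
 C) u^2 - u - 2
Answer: A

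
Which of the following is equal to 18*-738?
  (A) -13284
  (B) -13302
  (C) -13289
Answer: A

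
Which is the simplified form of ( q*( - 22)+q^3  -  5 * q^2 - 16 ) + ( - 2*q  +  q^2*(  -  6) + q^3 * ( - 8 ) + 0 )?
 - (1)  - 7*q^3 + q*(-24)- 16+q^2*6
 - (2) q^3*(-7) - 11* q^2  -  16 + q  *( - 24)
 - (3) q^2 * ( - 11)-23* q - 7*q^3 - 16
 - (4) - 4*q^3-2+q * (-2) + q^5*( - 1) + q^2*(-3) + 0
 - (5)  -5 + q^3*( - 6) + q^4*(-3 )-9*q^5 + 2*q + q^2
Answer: 2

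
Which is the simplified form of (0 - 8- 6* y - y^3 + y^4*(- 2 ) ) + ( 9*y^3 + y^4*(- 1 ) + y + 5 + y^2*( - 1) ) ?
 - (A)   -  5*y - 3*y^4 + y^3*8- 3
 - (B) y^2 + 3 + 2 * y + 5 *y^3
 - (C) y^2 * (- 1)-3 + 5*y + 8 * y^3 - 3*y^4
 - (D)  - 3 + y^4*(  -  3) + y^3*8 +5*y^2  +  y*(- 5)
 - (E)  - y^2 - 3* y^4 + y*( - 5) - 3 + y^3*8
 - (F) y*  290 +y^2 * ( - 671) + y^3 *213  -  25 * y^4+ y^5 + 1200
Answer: E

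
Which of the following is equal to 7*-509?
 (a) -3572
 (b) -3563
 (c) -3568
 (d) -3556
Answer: b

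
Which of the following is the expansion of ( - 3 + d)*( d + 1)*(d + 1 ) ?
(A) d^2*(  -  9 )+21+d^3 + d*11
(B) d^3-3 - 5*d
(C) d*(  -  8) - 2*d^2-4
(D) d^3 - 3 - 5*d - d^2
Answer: D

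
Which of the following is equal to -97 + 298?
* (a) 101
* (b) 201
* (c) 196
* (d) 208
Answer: b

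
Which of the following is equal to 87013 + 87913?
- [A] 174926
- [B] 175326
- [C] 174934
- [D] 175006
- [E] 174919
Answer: A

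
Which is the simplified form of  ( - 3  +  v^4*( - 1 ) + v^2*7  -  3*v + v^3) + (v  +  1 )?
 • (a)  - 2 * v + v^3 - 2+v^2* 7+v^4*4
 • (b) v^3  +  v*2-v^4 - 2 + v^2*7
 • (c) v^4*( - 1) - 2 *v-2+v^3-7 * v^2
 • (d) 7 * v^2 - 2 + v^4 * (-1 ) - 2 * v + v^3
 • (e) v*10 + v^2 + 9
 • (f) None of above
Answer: d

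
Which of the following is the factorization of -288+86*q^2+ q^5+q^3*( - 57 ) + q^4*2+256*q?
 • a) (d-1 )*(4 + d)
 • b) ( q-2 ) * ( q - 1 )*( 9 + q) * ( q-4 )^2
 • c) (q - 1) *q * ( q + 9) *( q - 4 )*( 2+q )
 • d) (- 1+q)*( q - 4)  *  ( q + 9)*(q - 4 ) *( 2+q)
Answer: d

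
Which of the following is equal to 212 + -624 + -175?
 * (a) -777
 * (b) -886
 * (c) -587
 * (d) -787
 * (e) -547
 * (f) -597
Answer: c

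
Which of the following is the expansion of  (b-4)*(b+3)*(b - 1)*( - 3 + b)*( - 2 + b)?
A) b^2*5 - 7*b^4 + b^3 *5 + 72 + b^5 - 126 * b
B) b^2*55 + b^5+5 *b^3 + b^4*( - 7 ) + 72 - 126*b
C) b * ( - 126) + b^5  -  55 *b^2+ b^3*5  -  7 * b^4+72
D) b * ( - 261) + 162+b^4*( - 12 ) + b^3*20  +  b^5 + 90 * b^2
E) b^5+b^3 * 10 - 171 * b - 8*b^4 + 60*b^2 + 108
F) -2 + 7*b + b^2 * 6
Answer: B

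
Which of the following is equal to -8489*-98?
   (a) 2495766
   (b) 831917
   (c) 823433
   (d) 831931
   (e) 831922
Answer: e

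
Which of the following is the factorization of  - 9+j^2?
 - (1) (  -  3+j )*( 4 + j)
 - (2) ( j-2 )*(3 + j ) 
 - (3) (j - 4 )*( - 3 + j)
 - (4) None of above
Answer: 4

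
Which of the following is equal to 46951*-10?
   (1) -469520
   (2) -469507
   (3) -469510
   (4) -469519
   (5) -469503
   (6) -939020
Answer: 3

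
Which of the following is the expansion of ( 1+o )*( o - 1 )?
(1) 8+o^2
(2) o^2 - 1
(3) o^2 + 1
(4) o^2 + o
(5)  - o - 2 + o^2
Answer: 2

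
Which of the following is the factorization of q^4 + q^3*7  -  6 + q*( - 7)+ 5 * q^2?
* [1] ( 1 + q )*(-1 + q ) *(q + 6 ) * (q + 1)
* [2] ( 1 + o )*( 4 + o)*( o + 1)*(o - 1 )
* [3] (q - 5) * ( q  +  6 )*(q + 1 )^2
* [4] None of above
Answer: 1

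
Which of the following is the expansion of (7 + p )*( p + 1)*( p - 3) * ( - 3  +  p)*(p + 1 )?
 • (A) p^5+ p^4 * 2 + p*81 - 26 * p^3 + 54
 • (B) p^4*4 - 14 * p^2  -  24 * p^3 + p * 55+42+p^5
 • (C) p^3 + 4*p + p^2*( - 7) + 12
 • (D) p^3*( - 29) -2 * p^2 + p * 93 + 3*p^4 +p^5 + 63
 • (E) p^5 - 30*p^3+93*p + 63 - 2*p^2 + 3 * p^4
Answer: E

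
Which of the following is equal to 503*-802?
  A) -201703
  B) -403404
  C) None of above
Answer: C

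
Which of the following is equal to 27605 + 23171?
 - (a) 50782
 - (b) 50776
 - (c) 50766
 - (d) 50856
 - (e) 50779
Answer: b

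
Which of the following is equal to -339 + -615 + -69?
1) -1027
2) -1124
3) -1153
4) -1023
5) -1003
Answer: 4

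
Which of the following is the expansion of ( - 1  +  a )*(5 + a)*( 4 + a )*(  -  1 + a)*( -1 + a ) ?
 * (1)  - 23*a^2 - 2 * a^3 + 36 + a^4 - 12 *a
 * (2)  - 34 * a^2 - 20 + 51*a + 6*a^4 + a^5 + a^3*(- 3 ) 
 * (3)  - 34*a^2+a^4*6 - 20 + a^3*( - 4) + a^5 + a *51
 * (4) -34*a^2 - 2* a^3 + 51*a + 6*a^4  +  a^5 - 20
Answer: 3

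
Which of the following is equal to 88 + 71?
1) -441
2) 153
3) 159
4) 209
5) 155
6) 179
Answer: 3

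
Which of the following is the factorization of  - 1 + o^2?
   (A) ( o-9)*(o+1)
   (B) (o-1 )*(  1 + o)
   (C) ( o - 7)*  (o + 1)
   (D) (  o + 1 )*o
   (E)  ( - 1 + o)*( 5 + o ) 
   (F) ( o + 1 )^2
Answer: B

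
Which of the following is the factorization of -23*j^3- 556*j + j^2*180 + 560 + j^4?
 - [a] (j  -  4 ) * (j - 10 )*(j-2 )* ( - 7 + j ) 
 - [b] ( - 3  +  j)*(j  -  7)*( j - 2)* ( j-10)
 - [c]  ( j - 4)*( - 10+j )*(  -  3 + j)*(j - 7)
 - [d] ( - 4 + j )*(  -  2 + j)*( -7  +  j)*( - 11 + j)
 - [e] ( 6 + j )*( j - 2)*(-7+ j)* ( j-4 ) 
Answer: a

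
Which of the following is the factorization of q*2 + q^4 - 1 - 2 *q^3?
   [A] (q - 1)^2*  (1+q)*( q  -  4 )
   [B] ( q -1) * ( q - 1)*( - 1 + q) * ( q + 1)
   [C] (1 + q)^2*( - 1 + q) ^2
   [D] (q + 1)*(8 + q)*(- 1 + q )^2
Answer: B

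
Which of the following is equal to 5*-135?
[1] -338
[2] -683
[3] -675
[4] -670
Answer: 3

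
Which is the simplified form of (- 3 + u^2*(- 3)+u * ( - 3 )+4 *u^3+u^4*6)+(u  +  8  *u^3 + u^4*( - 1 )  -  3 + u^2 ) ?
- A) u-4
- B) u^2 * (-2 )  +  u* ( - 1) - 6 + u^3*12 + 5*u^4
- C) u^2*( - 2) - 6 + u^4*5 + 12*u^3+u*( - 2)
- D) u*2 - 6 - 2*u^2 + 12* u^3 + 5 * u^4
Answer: C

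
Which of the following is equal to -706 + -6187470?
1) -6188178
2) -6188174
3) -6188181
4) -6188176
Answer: 4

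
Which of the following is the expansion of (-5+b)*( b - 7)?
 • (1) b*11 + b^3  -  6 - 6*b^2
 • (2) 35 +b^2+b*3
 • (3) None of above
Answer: 3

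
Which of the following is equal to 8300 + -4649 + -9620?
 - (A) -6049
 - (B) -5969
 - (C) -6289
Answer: B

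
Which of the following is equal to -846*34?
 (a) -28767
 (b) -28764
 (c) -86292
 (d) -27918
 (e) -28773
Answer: b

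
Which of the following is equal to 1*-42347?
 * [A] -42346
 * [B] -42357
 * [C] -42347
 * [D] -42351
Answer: C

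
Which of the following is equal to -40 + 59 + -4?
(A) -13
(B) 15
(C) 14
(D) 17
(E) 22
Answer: B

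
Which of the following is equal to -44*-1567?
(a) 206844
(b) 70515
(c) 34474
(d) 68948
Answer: d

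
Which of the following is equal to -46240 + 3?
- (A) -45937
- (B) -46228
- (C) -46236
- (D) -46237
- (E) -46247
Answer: D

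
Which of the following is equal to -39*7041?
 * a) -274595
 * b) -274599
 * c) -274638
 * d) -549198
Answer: b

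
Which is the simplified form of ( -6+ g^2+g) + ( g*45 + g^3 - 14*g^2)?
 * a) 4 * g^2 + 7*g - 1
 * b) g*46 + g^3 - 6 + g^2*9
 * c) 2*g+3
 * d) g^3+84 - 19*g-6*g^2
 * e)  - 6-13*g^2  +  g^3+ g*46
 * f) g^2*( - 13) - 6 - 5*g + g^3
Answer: e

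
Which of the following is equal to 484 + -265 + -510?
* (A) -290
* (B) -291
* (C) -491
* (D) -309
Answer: B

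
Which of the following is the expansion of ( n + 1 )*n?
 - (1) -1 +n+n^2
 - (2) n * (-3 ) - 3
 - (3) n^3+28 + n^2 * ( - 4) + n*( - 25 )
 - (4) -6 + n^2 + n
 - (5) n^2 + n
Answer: 5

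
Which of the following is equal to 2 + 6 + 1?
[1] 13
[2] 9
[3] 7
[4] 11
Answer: 2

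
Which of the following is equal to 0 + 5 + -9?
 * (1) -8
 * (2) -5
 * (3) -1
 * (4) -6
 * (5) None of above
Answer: 5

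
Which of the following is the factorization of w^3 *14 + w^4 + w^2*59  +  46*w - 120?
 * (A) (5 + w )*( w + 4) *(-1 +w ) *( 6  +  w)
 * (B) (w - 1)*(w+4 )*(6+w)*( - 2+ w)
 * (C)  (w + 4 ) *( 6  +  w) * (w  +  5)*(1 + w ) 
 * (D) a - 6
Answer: A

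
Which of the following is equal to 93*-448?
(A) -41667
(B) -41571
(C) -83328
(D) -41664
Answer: D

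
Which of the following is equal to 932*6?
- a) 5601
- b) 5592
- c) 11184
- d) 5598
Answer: b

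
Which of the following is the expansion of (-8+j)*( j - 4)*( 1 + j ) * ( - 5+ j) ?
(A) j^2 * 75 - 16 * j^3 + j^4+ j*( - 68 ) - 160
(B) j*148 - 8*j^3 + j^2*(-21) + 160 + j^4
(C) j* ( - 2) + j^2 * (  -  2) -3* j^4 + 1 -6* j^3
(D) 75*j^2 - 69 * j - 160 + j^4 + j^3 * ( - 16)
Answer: A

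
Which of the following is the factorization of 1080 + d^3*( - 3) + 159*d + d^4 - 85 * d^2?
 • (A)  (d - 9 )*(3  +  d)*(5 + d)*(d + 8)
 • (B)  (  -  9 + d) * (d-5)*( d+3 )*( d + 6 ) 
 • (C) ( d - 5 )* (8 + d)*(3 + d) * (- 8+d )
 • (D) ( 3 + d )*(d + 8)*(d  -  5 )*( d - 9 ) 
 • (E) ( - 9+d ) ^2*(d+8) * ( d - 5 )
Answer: D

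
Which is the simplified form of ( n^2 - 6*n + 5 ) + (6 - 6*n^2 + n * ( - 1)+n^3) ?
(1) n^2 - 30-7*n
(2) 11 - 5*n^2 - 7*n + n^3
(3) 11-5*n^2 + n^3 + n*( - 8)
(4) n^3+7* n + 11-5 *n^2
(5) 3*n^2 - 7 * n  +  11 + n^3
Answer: 2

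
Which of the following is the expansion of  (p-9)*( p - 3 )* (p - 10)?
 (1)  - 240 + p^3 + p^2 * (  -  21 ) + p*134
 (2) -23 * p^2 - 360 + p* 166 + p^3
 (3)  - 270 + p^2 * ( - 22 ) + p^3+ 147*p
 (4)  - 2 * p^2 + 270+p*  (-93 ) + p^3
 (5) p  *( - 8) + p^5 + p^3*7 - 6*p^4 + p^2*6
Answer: 3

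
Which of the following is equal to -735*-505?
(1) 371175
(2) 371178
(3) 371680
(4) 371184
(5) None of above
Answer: 1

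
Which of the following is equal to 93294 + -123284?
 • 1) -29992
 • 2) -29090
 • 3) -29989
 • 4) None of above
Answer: 4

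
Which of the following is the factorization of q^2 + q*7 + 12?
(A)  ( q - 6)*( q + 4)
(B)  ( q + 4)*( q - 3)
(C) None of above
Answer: C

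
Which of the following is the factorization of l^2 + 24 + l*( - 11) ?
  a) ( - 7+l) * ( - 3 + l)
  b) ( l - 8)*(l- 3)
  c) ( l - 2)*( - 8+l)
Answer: b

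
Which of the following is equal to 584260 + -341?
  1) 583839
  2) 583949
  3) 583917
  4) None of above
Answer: 4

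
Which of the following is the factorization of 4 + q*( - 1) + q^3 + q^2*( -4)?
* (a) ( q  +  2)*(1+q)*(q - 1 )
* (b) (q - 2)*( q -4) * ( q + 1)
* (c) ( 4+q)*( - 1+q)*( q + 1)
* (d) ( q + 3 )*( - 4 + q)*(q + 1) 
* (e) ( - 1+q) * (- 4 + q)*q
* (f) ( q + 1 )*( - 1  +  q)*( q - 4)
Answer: f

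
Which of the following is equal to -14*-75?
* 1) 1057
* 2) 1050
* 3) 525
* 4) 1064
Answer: 2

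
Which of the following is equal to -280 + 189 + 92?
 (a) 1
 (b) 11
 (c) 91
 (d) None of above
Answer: a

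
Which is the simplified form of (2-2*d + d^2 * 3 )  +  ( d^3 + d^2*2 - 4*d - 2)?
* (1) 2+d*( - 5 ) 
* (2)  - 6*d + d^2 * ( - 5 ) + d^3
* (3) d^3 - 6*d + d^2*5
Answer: 3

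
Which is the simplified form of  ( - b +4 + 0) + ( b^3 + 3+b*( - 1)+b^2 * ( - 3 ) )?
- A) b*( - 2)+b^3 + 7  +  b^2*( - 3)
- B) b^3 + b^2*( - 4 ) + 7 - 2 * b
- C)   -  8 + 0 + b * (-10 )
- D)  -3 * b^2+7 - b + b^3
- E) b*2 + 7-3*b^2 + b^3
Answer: A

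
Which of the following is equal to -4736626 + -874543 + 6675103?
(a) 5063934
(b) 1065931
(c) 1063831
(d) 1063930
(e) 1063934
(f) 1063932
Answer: e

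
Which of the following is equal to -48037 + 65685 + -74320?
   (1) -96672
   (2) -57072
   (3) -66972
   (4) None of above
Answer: 4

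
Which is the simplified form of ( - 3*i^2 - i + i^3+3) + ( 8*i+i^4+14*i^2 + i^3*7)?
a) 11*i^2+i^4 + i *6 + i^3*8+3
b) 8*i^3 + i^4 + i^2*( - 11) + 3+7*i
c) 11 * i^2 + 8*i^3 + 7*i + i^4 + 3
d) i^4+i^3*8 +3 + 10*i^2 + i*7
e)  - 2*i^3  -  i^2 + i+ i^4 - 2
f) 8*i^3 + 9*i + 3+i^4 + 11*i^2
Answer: c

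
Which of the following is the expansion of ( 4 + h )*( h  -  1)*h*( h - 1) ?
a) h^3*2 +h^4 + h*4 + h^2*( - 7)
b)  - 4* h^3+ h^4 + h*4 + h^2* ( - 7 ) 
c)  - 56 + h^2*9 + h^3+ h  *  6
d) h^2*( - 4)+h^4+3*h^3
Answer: a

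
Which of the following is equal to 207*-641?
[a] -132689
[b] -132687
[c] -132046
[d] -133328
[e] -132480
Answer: b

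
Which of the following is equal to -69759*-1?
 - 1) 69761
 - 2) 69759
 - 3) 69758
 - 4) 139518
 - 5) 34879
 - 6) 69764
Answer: 2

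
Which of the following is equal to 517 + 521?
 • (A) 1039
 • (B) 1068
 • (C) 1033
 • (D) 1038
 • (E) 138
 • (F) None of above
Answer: D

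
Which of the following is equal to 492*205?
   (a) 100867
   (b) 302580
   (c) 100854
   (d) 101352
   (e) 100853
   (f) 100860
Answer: f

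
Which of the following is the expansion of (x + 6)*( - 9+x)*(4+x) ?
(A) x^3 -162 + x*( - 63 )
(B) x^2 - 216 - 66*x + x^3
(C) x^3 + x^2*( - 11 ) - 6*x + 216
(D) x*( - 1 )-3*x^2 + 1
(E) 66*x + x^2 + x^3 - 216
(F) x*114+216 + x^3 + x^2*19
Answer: B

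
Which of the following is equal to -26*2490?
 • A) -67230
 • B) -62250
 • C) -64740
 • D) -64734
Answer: C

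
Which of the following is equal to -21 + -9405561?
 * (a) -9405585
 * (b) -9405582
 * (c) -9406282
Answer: b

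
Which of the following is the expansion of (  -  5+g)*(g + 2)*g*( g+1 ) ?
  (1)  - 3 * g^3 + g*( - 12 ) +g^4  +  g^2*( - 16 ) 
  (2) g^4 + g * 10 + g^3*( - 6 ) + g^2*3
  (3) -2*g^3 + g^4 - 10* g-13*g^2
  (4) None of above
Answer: 3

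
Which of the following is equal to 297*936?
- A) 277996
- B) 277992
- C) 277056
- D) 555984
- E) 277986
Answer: B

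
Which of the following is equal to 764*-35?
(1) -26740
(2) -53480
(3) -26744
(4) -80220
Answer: 1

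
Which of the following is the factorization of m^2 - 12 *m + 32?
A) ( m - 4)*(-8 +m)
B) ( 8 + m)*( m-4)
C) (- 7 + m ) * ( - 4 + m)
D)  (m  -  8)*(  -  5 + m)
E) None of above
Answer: A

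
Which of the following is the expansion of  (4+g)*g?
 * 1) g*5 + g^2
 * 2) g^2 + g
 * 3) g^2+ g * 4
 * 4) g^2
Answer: 3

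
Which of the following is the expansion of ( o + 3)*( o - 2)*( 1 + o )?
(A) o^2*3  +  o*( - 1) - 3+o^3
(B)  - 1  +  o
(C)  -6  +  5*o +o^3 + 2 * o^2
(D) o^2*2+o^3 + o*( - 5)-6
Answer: D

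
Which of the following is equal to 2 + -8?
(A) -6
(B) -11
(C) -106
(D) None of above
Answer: A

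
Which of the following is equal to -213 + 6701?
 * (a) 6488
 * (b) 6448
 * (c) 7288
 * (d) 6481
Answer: a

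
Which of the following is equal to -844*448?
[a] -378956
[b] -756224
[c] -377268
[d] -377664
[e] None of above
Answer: e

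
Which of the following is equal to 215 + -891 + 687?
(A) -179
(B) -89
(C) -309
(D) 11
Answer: D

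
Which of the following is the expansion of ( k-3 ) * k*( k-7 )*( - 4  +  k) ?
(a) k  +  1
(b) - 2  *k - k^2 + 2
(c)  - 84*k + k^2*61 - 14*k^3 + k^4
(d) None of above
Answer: c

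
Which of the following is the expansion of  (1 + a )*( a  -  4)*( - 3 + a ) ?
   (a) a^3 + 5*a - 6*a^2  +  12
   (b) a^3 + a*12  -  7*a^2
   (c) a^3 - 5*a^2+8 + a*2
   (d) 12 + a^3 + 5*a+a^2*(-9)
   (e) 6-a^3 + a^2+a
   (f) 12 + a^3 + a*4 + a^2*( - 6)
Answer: a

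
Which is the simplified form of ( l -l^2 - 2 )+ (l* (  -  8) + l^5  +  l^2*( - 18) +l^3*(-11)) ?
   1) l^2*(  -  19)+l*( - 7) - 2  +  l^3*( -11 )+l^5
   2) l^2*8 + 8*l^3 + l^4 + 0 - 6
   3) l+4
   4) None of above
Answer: 1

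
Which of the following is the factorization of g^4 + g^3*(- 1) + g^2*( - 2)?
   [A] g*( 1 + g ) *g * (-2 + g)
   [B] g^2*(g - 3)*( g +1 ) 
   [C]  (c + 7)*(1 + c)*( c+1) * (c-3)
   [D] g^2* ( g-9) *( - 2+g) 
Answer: A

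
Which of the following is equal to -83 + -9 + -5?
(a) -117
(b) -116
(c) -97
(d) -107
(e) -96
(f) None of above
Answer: c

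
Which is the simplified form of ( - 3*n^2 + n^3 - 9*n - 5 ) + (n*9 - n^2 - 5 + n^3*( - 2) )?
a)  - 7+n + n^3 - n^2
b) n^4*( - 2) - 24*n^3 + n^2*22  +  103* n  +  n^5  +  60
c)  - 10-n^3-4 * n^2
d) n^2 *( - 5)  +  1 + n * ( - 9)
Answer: c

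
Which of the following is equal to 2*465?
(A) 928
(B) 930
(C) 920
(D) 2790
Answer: B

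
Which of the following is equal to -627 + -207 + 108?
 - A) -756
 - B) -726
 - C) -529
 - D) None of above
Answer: B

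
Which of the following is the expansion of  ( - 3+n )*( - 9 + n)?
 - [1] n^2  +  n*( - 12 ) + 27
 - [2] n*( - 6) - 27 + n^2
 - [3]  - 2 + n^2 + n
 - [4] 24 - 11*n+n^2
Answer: 1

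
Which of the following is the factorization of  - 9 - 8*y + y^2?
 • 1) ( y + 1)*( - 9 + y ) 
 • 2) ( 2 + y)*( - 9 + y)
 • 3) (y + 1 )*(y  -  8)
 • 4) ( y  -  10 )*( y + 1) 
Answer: 1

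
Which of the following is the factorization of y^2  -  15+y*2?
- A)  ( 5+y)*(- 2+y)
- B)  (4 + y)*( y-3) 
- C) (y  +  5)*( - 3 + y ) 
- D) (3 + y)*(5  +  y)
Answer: C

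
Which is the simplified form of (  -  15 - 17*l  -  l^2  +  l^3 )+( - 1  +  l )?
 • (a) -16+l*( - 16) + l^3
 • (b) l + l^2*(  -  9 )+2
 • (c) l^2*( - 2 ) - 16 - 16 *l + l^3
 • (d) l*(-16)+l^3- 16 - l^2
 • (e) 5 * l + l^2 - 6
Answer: d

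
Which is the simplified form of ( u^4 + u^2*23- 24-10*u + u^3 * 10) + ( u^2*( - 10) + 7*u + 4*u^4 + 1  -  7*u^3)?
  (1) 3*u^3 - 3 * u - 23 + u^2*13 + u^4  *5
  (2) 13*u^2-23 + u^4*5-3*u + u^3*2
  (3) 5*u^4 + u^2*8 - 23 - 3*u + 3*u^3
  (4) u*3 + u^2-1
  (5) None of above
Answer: 1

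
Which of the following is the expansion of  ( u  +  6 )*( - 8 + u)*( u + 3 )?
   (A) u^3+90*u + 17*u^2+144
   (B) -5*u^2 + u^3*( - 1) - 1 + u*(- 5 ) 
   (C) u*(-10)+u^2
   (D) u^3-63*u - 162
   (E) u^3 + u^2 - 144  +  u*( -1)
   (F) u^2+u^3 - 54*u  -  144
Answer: F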